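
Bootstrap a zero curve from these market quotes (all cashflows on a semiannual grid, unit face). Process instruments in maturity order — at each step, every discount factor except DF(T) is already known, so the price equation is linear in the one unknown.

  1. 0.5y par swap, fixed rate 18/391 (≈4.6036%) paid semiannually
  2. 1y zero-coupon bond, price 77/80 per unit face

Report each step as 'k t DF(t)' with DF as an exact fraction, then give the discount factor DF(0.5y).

step 1 [0.5y] swap r/2=9/391: DF=(1 − 9/391·(0))/(1+9/391) = 391/400 ≈ 0.977500
step 2 [1y] zero: DF = P = 77/80 ≈ 0.962500

1 1/2 391/400
2 1 77/80
DF(0.5y) = 391/400 ≈ 0.977500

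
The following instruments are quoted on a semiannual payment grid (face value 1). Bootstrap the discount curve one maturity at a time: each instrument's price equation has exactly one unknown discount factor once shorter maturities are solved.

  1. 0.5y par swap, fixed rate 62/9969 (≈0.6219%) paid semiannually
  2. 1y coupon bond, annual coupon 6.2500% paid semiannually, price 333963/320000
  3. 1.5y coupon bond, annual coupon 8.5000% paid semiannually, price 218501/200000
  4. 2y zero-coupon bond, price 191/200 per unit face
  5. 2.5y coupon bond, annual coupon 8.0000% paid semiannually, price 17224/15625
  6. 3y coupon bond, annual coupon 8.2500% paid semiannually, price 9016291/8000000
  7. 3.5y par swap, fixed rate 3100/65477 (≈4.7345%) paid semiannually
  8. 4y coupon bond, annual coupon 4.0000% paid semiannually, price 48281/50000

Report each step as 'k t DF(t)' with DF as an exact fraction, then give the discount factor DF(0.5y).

step 1 [0.5y] swap r/2=31/9969: DF=(1 − 31/9969·(0))/(1+31/9969) = 9969/10000 ≈ 0.996900
step 2 [1y] bond c/2=1/32: DF=(333963/320000 − 1/32·(0.996900))/(1+1/32) = 4909/5000 ≈ 0.981800
step 3 [1.5y] bond c/2=17/400: DF=(218501/200000 − 17/400·(0.996900+0.981800))/(1+17/400) = 9673/10000 ≈ 0.967300
step 4 [2y] zero: DF = P = 191/200 ≈ 0.955000
step 5 [2.5y] bond c/2=1/25: DF=(17224/15625 − 1/25·(0.996900+0.981800+0.967300+0.955000))/(1+1/25) = 9099/10000 ≈ 0.909900
step 6 [3y] bond c/2=33/800: DF=(9016291/8000000 − 33/800·(0.996900+0.981800+0.967300+0.955000+0.909900))/(1+33/800) = 4459/5000 ≈ 0.891800
step 7 [3.5y] swap r/2=1550/65477: DF=(1 − 1550/65477·(0.996900+0.981800+0.967300+0.955000+0.909900+0.891800))/(1+1550/65477) = 169/200 ≈ 0.845000
step 8 [4y] bond c/2=1/50: DF=(48281/50000 − 1/50·(0.996900+0.981800+0.967300+0.955000+0.909900+0.891800+0.845000))/(1+1/50) = 8183/10000 ≈ 0.818300

1 1/2 9969/10000
2 1 4909/5000
3 3/2 9673/10000
4 2 191/200
5 5/2 9099/10000
6 3 4459/5000
7 7/2 169/200
8 4 8183/10000
DF(0.5y) = 9969/10000 ≈ 0.996900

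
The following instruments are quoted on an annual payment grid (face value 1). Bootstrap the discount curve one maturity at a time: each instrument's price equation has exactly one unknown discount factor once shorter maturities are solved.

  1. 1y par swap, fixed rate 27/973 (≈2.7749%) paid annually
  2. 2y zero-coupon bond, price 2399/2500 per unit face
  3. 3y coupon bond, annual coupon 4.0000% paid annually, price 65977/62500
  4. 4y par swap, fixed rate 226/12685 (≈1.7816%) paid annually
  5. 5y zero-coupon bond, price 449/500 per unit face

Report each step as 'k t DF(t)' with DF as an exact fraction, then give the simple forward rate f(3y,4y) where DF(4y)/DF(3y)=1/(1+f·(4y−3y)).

1 1 973/1000
2 2 2399/2500
3 3 9407/10000
4 4 4661/5000
5 5 449/500
f(3y,4y) = ((9407/10000)/(4661/5000) − 1)/(1) = 85/9322 ≈ 0.9118%

step 1 [1y] swap r/1=27/973: DF=(1 − 27/973·(0))/(1+27/973) = 973/1000 ≈ 0.973000
step 2 [2y] zero: DF = P = 2399/2500 ≈ 0.959600
step 3 [3y] bond c/1=1/25: DF=(65977/62500 − 1/25·(0.973000+0.959600))/(1+1/25) = 9407/10000 ≈ 0.940700
step 4 [4y] swap r/1=226/12685: DF=(1 − 226/12685·(0.973000+0.959600+0.940700))/(1+226/12685) = 4661/5000 ≈ 0.932200
step 5 [5y] zero: DF = P = 449/500 ≈ 0.898000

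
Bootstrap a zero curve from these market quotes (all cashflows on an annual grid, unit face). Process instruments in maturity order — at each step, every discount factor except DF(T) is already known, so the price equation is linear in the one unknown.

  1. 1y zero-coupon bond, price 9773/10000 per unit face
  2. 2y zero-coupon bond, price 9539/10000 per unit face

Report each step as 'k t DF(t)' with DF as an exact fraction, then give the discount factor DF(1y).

1 1 9773/10000
2 2 9539/10000
DF(1y) = 9773/10000 ≈ 0.977300

step 1 [1y] zero: DF = P = 9773/10000 ≈ 0.977300
step 2 [2y] zero: DF = P = 9539/10000 ≈ 0.953900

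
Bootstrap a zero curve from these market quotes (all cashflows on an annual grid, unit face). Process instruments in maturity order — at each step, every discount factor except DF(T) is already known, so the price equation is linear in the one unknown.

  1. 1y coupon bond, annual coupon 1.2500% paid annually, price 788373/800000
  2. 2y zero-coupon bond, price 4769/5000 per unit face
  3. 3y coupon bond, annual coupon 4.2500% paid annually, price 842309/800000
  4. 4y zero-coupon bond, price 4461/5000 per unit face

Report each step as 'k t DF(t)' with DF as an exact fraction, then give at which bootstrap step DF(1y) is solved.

step 1 [1y] bond c/1=1/80: DF=(788373/800000 − 1/80·(0))/(1+1/80) = 9733/10000 ≈ 0.973300
step 2 [2y] zero: DF = P = 4769/5000 ≈ 0.953800
step 3 [3y] bond c/1=17/400: DF=(842309/800000 − 17/400·(0.973300+0.953800))/(1+17/400) = 4657/5000 ≈ 0.931400
step 4 [4y] zero: DF = P = 4461/5000 ≈ 0.892200

1 1 9733/10000
2 2 4769/5000
3 3 4657/5000
4 4 4461/5000
DF(1y) is solved at step 1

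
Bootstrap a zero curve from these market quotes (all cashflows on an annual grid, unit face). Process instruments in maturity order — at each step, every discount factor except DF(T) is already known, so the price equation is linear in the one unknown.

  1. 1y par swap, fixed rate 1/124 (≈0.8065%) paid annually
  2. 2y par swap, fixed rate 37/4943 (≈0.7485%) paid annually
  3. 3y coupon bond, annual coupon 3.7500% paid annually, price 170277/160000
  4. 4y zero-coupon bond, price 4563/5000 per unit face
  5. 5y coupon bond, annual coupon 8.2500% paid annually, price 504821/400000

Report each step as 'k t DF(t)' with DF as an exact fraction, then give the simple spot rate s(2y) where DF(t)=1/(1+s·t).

1 1 124/125
2 2 2463/2500
3 3 9543/10000
4 4 4563/5000
5 5 8729/10000
s(2y) = (1/(2463/2500) − 1)/(2) = 37/4926 ≈ 0.7511%

step 1 [1y] swap r/1=1/124: DF=(1 − 1/124·(0))/(1+1/124) = 124/125 ≈ 0.992000
step 2 [2y] swap r/1=37/4943: DF=(1 − 37/4943·(0.992000))/(1+37/4943) = 2463/2500 ≈ 0.985200
step 3 [3y] bond c/1=3/80: DF=(170277/160000 − 3/80·(0.992000+0.985200))/(1+3/80) = 9543/10000 ≈ 0.954300
step 4 [4y] zero: DF = P = 4563/5000 ≈ 0.912600
step 5 [5y] bond c/1=33/400: DF=(504821/400000 − 33/400·(0.992000+0.985200+0.954300+0.912600))/(1+33/400) = 8729/10000 ≈ 0.872900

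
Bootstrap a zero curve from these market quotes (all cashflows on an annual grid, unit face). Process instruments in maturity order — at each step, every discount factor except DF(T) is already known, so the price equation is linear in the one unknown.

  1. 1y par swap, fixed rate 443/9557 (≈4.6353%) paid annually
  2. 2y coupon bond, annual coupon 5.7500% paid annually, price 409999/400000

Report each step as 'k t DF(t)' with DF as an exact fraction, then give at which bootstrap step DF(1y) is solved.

step 1 [1y] swap r/1=443/9557: DF=(1 − 443/9557·(0))/(1+443/9557) = 9557/10000 ≈ 0.955700
step 2 [2y] bond c/1=23/400: DF=(409999/400000 − 23/400·(0.955700))/(1+23/400) = 9173/10000 ≈ 0.917300

1 1 9557/10000
2 2 9173/10000
DF(1y) is solved at step 1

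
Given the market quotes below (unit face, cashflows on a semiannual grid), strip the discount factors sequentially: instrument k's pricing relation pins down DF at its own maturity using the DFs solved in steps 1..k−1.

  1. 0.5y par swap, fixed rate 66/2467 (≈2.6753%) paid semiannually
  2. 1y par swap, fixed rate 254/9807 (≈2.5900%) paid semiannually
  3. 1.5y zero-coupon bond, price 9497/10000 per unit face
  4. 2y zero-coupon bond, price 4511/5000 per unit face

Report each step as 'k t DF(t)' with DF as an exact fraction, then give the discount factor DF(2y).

step 1 [0.5y] swap r/2=33/2467: DF=(1 − 33/2467·(0))/(1+33/2467) = 2467/2500 ≈ 0.986800
step 2 [1y] swap r/2=127/9807: DF=(1 − 127/9807·(0.986800))/(1+127/9807) = 4873/5000 ≈ 0.974600
step 3 [1.5y] zero: DF = P = 9497/10000 ≈ 0.949700
step 4 [2y] zero: DF = P = 4511/5000 ≈ 0.902200

1 1/2 2467/2500
2 1 4873/5000
3 3/2 9497/10000
4 2 4511/5000
DF(2y) = 4511/5000 ≈ 0.902200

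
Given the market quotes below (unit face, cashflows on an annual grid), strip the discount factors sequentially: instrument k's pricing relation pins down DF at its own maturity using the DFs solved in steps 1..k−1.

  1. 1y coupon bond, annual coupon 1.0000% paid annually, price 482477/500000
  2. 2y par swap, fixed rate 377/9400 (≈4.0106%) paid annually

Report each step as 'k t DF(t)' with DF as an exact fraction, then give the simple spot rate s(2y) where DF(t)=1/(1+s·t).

1 1 4777/5000
2 2 4623/5000
s(2y) = (1/(4623/5000) − 1)/(2) = 377/9246 ≈ 4.0774%

step 1 [1y] bond c/1=1/100: DF=(482477/500000 − 1/100·(0))/(1+1/100) = 4777/5000 ≈ 0.955400
step 2 [2y] swap r/1=377/9400: DF=(1 − 377/9400·(0.955400))/(1+377/9400) = 4623/5000 ≈ 0.924600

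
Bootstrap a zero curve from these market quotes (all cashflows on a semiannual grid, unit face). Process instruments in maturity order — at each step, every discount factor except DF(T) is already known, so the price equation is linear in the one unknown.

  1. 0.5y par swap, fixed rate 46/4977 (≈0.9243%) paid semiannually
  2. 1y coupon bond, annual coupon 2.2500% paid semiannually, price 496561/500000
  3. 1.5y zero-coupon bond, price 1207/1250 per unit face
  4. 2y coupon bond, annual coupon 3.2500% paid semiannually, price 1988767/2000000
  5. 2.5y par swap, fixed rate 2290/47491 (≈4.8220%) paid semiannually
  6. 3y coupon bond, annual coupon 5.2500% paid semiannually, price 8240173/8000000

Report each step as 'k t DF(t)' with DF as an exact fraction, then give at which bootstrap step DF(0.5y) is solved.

step 1 [0.5y] swap r/2=23/4977: DF=(1 − 23/4977·(0))/(1+23/4977) = 4977/5000 ≈ 0.995400
step 2 [1y] bond c/2=9/800: DF=(496561/500000 − 9/800·(0.995400))/(1+9/800) = 971/1000 ≈ 0.971000
step 3 [1.5y] zero: DF = P = 1207/1250 ≈ 0.965600
step 4 [2y] bond c/2=13/800: DF=(1988767/2000000 − 13/800·(0.995400+0.971000+0.965600))/(1+13/800) = 2329/2500 ≈ 0.931600
step 5 [2.5y] swap r/2=1145/47491: DF=(1 − 1145/47491·(0.995400+0.971000+0.965600+0.931600))/(1+1145/47491) = 1771/2000 ≈ 0.885500
step 6 [3y] bond c/2=21/800: DF=(8240173/8000000 − 21/800·(0.995400+0.971000+0.965600+0.931600+0.885500))/(1+21/800) = 4411/5000 ≈ 0.882200

1 1/2 4977/5000
2 1 971/1000
3 3/2 1207/1250
4 2 2329/2500
5 5/2 1771/2000
6 3 4411/5000
DF(0.5y) is solved at step 1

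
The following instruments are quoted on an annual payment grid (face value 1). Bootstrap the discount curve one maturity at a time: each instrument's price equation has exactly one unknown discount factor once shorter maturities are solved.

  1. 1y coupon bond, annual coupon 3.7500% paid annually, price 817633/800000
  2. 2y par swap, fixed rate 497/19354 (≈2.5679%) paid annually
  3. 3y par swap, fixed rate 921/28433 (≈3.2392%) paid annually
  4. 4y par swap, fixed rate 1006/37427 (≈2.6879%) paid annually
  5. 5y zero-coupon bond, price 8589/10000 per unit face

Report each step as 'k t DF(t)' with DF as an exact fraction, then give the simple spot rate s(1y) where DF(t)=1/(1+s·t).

1 1 9851/10000
2 2 9503/10000
3 3 9079/10000
4 4 4497/5000
5 5 8589/10000
s(1y) = (1/(9851/10000) − 1)/(1) = 149/9851 ≈ 1.5125%

step 1 [1y] bond c/1=3/80: DF=(817633/800000 − 3/80·(0))/(1+3/80) = 9851/10000 ≈ 0.985100
step 2 [2y] swap r/1=497/19354: DF=(1 − 497/19354·(0.985100))/(1+497/19354) = 9503/10000 ≈ 0.950300
step 3 [3y] swap r/1=921/28433: DF=(1 − 921/28433·(0.985100+0.950300))/(1+921/28433) = 9079/10000 ≈ 0.907900
step 4 [4y] swap r/1=1006/37427: DF=(1 − 1006/37427·(0.985100+0.950300+0.907900))/(1+1006/37427) = 4497/5000 ≈ 0.899400
step 5 [5y] zero: DF = P = 8589/10000 ≈ 0.858900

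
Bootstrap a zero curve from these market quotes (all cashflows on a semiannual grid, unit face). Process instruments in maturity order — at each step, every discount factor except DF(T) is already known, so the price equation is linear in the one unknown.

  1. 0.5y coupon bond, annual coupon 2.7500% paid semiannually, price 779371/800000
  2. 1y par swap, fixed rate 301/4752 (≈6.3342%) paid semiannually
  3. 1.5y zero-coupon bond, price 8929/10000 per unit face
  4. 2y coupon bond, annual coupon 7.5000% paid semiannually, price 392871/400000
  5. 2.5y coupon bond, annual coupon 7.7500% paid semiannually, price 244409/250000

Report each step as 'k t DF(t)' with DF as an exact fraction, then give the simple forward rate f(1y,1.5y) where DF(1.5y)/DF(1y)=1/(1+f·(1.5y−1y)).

step 1 [0.5y] bond c/2=11/800: DF=(779371/800000 − 11/800·(0))/(1+11/800) = 961/1000 ≈ 0.961000
step 2 [1y] swap r/2=301/9504: DF=(1 − 301/9504·(0.961000))/(1+301/9504) = 4699/5000 ≈ 0.939800
step 3 [1.5y] zero: DF = P = 8929/10000 ≈ 0.892900
step 4 [2y] bond c/2=3/80: DF=(392871/400000 − 3/80·(0.961000+0.939800+0.892900))/(1+3/80) = 8457/10000 ≈ 0.845700
step 5 [2.5y] bond c/2=31/800: DF=(244409/250000 − 31/800·(0.961000+0.939800+0.892900+0.845700))/(1+31/800) = 4027/5000 ≈ 0.805400

1 1/2 961/1000
2 1 4699/5000
3 3/2 8929/10000
4 2 8457/10000
5 5/2 4027/5000
f(1y,1.5y) = ((4699/5000)/(8929/10000) − 1)/(1/2) = 938/8929 ≈ 10.5051%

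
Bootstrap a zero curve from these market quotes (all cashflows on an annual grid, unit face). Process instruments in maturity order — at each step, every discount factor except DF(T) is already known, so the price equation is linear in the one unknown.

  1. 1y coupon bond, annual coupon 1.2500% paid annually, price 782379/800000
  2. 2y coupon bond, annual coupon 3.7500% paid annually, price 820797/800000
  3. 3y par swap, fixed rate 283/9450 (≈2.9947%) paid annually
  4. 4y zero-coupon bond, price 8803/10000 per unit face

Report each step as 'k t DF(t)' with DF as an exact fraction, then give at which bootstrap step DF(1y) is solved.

1 1 9659/10000
2 2 477/500
3 3 9151/10000
4 4 8803/10000
DF(1y) is solved at step 1

step 1 [1y] bond c/1=1/80: DF=(782379/800000 − 1/80·(0))/(1+1/80) = 9659/10000 ≈ 0.965900
step 2 [2y] bond c/1=3/80: DF=(820797/800000 − 3/80·(0.965900))/(1+3/80) = 477/500 ≈ 0.954000
step 3 [3y] swap r/1=283/9450: DF=(1 − 283/9450·(0.965900+0.954000))/(1+283/9450) = 9151/10000 ≈ 0.915100
step 4 [4y] zero: DF = P = 8803/10000 ≈ 0.880300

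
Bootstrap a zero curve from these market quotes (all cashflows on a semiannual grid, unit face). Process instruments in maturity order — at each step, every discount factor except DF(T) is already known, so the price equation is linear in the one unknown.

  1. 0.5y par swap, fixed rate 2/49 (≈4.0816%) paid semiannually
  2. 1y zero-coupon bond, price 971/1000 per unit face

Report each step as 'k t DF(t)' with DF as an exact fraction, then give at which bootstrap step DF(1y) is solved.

step 1 [0.5y] swap r/2=1/49: DF=(1 − 1/49·(0))/(1+1/49) = 49/50 ≈ 0.980000
step 2 [1y] zero: DF = P = 971/1000 ≈ 0.971000

1 1/2 49/50
2 1 971/1000
DF(1y) is solved at step 2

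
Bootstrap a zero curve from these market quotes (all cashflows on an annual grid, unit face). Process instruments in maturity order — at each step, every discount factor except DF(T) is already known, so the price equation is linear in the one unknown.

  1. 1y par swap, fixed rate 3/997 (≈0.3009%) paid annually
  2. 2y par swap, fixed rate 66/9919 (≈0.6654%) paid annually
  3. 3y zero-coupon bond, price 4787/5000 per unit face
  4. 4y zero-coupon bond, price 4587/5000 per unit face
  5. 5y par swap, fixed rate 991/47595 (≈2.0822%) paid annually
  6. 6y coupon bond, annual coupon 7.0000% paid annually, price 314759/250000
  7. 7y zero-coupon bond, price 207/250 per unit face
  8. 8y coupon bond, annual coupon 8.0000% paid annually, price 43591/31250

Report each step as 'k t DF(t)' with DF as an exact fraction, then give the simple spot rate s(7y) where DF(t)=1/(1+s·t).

step 1 [1y] swap r/1=3/997: DF=(1 − 3/997·(0))/(1+3/997) = 997/1000 ≈ 0.997000
step 2 [2y] swap r/1=66/9919: DF=(1 − 66/9919·(0.997000))/(1+66/9919) = 2467/2500 ≈ 0.986800
step 3 [3y] zero: DF = P = 4787/5000 ≈ 0.957400
step 4 [4y] zero: DF = P = 4587/5000 ≈ 0.917400
step 5 [5y] swap r/1=991/47595: DF=(1 − 991/47595·(0.997000+0.986800+0.957400+0.917400))/(1+991/47595) = 9009/10000 ≈ 0.900900
step 6 [6y] bond c/1=7/100: DF=(314759/250000 − 7/100·(0.997000+0.986800+0.957400+0.917400+0.900900))/(1+7/100) = 8653/10000 ≈ 0.865300
step 7 [7y] zero: DF = P = 207/250 ≈ 0.828000
step 8 [8y] bond c/1=2/25: DF=(43591/31250 − 2/25·(0.997000+0.986800+0.957400+0.917400+0.900900+0.865300+0.828000))/(1+2/25) = 1017/1250 ≈ 0.813600

1 1 997/1000
2 2 2467/2500
3 3 4787/5000
4 4 4587/5000
5 5 9009/10000
6 6 8653/10000
7 7 207/250
8 8 1017/1250
s(7y) = (1/(207/250) − 1)/(7) = 43/1449 ≈ 2.9676%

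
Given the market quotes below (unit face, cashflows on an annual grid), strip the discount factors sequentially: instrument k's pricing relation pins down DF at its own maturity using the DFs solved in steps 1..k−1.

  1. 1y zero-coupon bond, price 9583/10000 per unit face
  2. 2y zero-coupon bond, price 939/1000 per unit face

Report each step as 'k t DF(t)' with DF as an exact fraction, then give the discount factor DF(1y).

1 1 9583/10000
2 2 939/1000
DF(1y) = 9583/10000 ≈ 0.958300

step 1 [1y] zero: DF = P = 9583/10000 ≈ 0.958300
step 2 [2y] zero: DF = P = 939/1000 ≈ 0.939000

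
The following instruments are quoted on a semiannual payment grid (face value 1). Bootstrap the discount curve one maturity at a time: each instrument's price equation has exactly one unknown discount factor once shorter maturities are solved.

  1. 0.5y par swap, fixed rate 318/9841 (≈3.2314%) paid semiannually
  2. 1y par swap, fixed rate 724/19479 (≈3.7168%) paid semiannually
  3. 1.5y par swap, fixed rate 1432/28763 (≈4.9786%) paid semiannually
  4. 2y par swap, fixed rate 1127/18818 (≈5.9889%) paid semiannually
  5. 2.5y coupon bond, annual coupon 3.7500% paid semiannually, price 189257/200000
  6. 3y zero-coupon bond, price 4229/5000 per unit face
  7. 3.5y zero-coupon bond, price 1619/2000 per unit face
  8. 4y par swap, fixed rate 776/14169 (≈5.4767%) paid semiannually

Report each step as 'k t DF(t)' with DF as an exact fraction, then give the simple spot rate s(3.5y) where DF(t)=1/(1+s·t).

step 1 [0.5y] swap r/2=159/9841: DF=(1 − 159/9841·(0))/(1+159/9841) = 9841/10000 ≈ 0.984100
step 2 [1y] swap r/2=362/19479: DF=(1 − 362/19479·(0.984100))/(1+362/19479) = 4819/5000 ≈ 0.963800
step 3 [1.5y] swap r/2=716/28763: DF=(1 − 716/28763·(0.984100+0.963800))/(1+716/28763) = 2321/2500 ≈ 0.928400
step 4 [2y] swap r/2=1127/37636: DF=(1 − 1127/37636·(0.984100+0.963800+0.928400))/(1+1127/37636) = 8873/10000 ≈ 0.887300
step 5 [2.5y] bond c/2=3/160: DF=(189257/200000 − 3/160·(0.984100+0.963800+0.928400+0.887300))/(1+3/160) = 2149/2500 ≈ 0.859600
step 6 [3y] zero: DF = P = 4229/5000 ≈ 0.845800
step 7 [3.5y] zero: DF = P = 1619/2000 ≈ 0.809500
step 8 [4y] swap r/2=388/14169: DF=(1 − 388/14169·(0.984100+0.963800+0.928400+0.887300+0.859600+0.845800+0.809500))/(1+388/14169) = 403/500 ≈ 0.806000

1 1/2 9841/10000
2 1 4819/5000
3 3/2 2321/2500
4 2 8873/10000
5 5/2 2149/2500
6 3 4229/5000
7 7/2 1619/2000
8 4 403/500
s(3.5y) = (1/(1619/2000) − 1)/(7/2) = 762/11333 ≈ 6.7237%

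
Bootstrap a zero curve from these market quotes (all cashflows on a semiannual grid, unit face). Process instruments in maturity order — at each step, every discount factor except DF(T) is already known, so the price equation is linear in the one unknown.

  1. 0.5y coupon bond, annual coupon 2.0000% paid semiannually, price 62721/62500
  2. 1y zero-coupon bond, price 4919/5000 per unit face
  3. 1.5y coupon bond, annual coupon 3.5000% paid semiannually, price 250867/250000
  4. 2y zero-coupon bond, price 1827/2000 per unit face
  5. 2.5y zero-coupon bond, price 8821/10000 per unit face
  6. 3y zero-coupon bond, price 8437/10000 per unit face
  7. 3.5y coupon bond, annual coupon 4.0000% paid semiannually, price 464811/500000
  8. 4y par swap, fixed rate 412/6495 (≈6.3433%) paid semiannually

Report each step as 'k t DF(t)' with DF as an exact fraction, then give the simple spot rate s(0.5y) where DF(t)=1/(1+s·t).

1 1/2 621/625
2 1 4919/5000
3 3/2 4761/5000
4 2 1827/2000
5 5/2 8821/10000
6 3 8437/10000
7 7/2 4011/5000
8 4 3867/5000
s(0.5y) = (1/(621/625) − 1)/(1/2) = 8/621 ≈ 1.2882%

step 1 [0.5y] bond c/2=1/100: DF=(62721/62500 − 1/100·(0))/(1+1/100) = 621/625 ≈ 0.993600
step 2 [1y] zero: DF = P = 4919/5000 ≈ 0.983800
step 3 [1.5y] bond c/2=7/400: DF=(250867/250000 − 7/400·(0.993600+0.983800))/(1+7/400) = 4761/5000 ≈ 0.952200
step 4 [2y] zero: DF = P = 1827/2000 ≈ 0.913500
step 5 [2.5y] zero: DF = P = 8821/10000 ≈ 0.882100
step 6 [3y] zero: DF = P = 8437/10000 ≈ 0.843700
step 7 [3.5y] bond c/2=1/50: DF=(464811/500000 − 1/50·(0.993600+0.983800+0.952200+0.913500+0.882100+0.843700))/(1+1/50) = 4011/5000 ≈ 0.802200
step 8 [4y] swap r/2=206/6495: DF=(1 − 206/6495·(0.993600+0.983800+0.952200+0.913500+0.882100+0.843700+0.802200))/(1+206/6495) = 3867/5000 ≈ 0.773400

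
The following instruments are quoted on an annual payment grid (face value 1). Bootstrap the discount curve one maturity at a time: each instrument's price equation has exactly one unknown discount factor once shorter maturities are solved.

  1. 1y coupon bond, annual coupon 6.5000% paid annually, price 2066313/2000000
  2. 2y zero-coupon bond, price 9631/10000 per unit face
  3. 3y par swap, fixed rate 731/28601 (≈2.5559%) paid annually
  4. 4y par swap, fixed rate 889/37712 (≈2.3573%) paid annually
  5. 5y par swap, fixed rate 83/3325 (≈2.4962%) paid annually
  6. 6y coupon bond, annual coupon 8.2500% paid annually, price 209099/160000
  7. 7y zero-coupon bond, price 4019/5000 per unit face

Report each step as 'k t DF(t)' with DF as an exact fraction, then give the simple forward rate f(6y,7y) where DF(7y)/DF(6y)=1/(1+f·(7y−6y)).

step 1 [1y] bond c/1=13/200: DF=(2066313/2000000 − 13/200·(0))/(1+13/200) = 9701/10000 ≈ 0.970100
step 2 [2y] zero: DF = P = 9631/10000 ≈ 0.963100
step 3 [3y] swap r/1=731/28601: DF=(1 − 731/28601·(0.970100+0.963100))/(1+731/28601) = 9269/10000 ≈ 0.926900
step 4 [4y] swap r/1=889/37712: DF=(1 − 889/37712·(0.970100+0.963100+0.926900))/(1+889/37712) = 9111/10000 ≈ 0.911100
step 5 [5y] swap r/1=83/3325: DF=(1 − 83/3325·(0.970100+0.963100+0.926900+0.911100))/(1+83/3325) = 4419/5000 ≈ 0.883800
step 6 [6y] bond c/1=33/400: DF=(209099/160000 − 33/400·(0.970100+0.963100+0.926900+0.911100+0.883800))/(1+33/400) = 341/400 ≈ 0.852500
step 7 [7y] zero: DF = P = 4019/5000 ≈ 0.803800

1 1 9701/10000
2 2 9631/10000
3 3 9269/10000
4 4 9111/10000
5 5 4419/5000
6 6 341/400
7 7 4019/5000
f(6y,7y) = ((341/400)/(4019/5000) − 1)/(1) = 487/8038 ≈ 6.0587%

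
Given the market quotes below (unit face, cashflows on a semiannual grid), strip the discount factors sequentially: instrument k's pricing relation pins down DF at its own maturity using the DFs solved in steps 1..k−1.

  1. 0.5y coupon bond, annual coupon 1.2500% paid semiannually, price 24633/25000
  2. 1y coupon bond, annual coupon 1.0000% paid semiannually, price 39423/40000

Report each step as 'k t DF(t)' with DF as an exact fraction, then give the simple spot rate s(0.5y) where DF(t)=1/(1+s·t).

1 1/2 612/625
2 1 4879/5000
s(0.5y) = (1/(612/625) − 1)/(1/2) = 13/306 ≈ 4.2484%

step 1 [0.5y] bond c/2=1/160: DF=(24633/25000 − 1/160·(0))/(1+1/160) = 612/625 ≈ 0.979200
step 2 [1y] bond c/2=1/200: DF=(39423/40000 − 1/200·(0.979200))/(1+1/200) = 4879/5000 ≈ 0.975800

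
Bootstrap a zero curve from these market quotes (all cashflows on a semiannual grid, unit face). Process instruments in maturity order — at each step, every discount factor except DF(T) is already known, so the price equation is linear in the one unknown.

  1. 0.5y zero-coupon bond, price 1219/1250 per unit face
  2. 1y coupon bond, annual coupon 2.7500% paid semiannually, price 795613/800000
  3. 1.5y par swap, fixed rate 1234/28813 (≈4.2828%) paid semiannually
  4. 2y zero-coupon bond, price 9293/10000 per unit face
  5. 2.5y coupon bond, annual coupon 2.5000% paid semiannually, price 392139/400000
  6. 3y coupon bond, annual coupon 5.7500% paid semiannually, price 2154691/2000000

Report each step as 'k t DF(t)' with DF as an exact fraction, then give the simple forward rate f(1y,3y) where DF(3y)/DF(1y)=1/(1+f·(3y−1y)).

step 1 [0.5y] zero: DF = P = 1219/1250 ≈ 0.975200
step 2 [1y] bond c/2=11/800: DF=(795613/800000 − 11/800·(0.975200))/(1+11/800) = 4839/5000 ≈ 0.967800
step 3 [1.5y] swap r/2=617/28813: DF=(1 − 617/28813·(0.975200+0.967800))/(1+617/28813) = 9383/10000 ≈ 0.938300
step 4 [2y] zero: DF = P = 9293/10000 ≈ 0.929300
step 5 [2.5y] bond c/2=1/80: DF=(392139/400000 − 1/80·(0.975200+0.967800+0.938300+0.929300))/(1+1/80) = 2303/2500 ≈ 0.921200
step 6 [3y] bond c/2=23/800: DF=(2154691/2000000 − 23/800·(0.975200+0.967800+0.938300+0.929300+0.921200))/(1+23/800) = 183/200 ≈ 0.915000

1 1/2 1219/1250
2 1 4839/5000
3 3/2 9383/10000
4 2 9293/10000
5 5/2 2303/2500
6 3 183/200
f(1y,3y) = ((4839/5000)/(183/200) − 1)/(2) = 44/1525 ≈ 2.8852%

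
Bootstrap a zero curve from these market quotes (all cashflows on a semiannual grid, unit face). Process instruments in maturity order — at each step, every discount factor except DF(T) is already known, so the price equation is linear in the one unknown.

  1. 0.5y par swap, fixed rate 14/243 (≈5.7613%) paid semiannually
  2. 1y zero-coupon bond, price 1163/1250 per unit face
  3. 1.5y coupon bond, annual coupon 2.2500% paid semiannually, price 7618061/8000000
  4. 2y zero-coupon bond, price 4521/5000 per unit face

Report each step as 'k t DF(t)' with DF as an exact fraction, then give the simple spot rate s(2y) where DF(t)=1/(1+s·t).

step 1 [0.5y] swap r/2=7/243: DF=(1 − 7/243·(0))/(1+7/243) = 243/250 ≈ 0.972000
step 2 [1y] zero: DF = P = 1163/1250 ≈ 0.930400
step 3 [1.5y] bond c/2=9/800: DF=(7618061/8000000 − 9/800·(0.972000+0.930400))/(1+9/800) = 1841/2000 ≈ 0.920500
step 4 [2y] zero: DF = P = 4521/5000 ≈ 0.904200

1 1/2 243/250
2 1 1163/1250
3 3/2 1841/2000
4 2 4521/5000
s(2y) = (1/(4521/5000) − 1)/(2) = 479/9042 ≈ 5.2975%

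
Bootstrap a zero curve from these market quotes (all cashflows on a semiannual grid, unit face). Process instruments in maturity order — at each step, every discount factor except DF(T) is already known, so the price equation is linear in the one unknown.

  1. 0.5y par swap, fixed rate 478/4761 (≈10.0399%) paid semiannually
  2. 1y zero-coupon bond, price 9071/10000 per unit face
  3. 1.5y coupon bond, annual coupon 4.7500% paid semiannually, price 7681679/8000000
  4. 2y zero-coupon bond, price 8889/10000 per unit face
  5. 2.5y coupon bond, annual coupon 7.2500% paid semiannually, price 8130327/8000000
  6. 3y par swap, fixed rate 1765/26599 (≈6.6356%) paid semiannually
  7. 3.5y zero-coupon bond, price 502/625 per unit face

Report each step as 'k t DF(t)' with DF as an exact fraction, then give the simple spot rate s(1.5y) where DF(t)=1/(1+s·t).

1 1/2 4761/5000
2 1 9071/10000
3 3/2 2237/2500
4 2 8889/10000
5 5/2 8533/10000
6 3 1647/2000
7 7/2 502/625
s(1.5y) = (1/(2237/2500) − 1)/(3/2) = 526/6711 ≈ 7.8379%

step 1 [0.5y] swap r/2=239/4761: DF=(1 − 239/4761·(0))/(1+239/4761) = 4761/5000 ≈ 0.952200
step 2 [1y] zero: DF = P = 9071/10000 ≈ 0.907100
step 3 [1.5y] bond c/2=19/800: DF=(7681679/8000000 − 19/800·(0.952200+0.907100))/(1+19/800) = 2237/2500 ≈ 0.894800
step 4 [2y] zero: DF = P = 8889/10000 ≈ 0.888900
step 5 [2.5y] bond c/2=29/800: DF=(8130327/8000000 − 29/800·(0.952200+0.907100+0.894800+0.888900))/(1+29/800) = 8533/10000 ≈ 0.853300
step 6 [3y] swap r/2=1765/53198: DF=(1 − 1765/53198·(0.952200+0.907100+0.894800+0.888900+0.853300))/(1+1765/53198) = 1647/2000 ≈ 0.823500
step 7 [3.5y] zero: DF = P = 502/625 ≈ 0.803200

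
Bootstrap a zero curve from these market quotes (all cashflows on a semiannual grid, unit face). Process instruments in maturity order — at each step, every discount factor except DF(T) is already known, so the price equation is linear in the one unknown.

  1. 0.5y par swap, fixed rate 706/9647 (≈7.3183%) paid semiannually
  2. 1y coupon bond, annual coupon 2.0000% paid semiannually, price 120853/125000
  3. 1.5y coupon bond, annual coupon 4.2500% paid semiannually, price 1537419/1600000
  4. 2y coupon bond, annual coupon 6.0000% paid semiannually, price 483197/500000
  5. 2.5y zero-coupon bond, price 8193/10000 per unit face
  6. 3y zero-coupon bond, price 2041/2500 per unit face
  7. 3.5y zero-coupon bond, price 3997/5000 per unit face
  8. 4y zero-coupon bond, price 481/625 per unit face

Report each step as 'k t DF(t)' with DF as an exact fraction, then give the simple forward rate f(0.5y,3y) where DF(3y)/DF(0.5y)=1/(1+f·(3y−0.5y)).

1 1/2 9647/10000
2 1 9477/10000
3 3/2 9011/10000
4 2 8563/10000
5 5/2 8193/10000
6 3 2041/2500
7 7/2 3997/5000
8 4 481/625
f(0.5y,3y) = ((9647/10000)/(2041/2500) − 1)/(5/2) = 1483/20410 ≈ 7.2660%

step 1 [0.5y] swap r/2=353/9647: DF=(1 − 353/9647·(0))/(1+353/9647) = 9647/10000 ≈ 0.964700
step 2 [1y] bond c/2=1/100: DF=(120853/125000 − 1/100·(0.964700))/(1+1/100) = 9477/10000 ≈ 0.947700
step 3 [1.5y] bond c/2=17/800: DF=(1537419/1600000 − 17/800·(0.964700+0.947700))/(1+17/800) = 9011/10000 ≈ 0.901100
step 4 [2y] bond c/2=3/100: DF=(483197/500000 − 3/100·(0.964700+0.947700+0.901100))/(1+3/100) = 8563/10000 ≈ 0.856300
step 5 [2.5y] zero: DF = P = 8193/10000 ≈ 0.819300
step 6 [3y] zero: DF = P = 2041/2500 ≈ 0.816400
step 7 [3.5y] zero: DF = P = 3997/5000 ≈ 0.799400
step 8 [4y] zero: DF = P = 481/625 ≈ 0.769600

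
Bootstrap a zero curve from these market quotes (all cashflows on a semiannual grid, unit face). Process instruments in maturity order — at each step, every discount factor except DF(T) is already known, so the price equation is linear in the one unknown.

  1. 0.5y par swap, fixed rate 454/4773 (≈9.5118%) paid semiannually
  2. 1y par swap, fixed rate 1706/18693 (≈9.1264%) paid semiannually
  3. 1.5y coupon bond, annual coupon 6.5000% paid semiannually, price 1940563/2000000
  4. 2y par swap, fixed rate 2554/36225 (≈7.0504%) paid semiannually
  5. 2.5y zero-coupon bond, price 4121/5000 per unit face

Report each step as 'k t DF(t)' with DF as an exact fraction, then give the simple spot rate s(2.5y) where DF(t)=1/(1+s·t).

1 1/2 4773/5000
2 1 9147/10000
3 3/2 8809/10000
4 2 8723/10000
5 5/2 4121/5000
s(2.5y) = (1/(4121/5000) − 1)/(5/2) = 1758/20605 ≈ 8.5319%

step 1 [0.5y] swap r/2=227/4773: DF=(1 − 227/4773·(0))/(1+227/4773) = 4773/5000 ≈ 0.954600
step 2 [1y] swap r/2=853/18693: DF=(1 − 853/18693·(0.954600))/(1+853/18693) = 9147/10000 ≈ 0.914700
step 3 [1.5y] bond c/2=13/400: DF=(1940563/2000000 − 13/400·(0.954600+0.914700))/(1+13/400) = 8809/10000 ≈ 0.880900
step 4 [2y] swap r/2=1277/36225: DF=(1 − 1277/36225·(0.954600+0.914700+0.880900))/(1+1277/36225) = 8723/10000 ≈ 0.872300
step 5 [2.5y] zero: DF = P = 4121/5000 ≈ 0.824200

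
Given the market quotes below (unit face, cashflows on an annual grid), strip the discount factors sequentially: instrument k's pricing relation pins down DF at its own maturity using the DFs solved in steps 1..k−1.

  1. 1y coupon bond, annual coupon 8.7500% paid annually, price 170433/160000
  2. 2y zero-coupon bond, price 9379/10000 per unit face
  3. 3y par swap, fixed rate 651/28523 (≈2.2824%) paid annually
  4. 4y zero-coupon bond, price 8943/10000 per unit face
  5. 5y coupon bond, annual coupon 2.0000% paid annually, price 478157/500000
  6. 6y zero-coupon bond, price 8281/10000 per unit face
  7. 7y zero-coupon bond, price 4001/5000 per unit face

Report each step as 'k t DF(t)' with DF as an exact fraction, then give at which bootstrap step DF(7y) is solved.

1 1 1959/2000
2 2 9379/10000
3 3 9349/10000
4 4 8943/10000
5 5 8641/10000
6 6 8281/10000
7 7 4001/5000
DF(7y) is solved at step 7

step 1 [1y] bond c/1=7/80: DF=(170433/160000 − 7/80·(0))/(1+7/80) = 1959/2000 ≈ 0.979500
step 2 [2y] zero: DF = P = 9379/10000 ≈ 0.937900
step 3 [3y] swap r/1=651/28523: DF=(1 − 651/28523·(0.979500+0.937900))/(1+651/28523) = 9349/10000 ≈ 0.934900
step 4 [4y] zero: DF = P = 8943/10000 ≈ 0.894300
step 5 [5y] bond c/1=1/50: DF=(478157/500000 − 1/50·(0.979500+0.937900+0.934900+0.894300))/(1+1/50) = 8641/10000 ≈ 0.864100
step 6 [6y] zero: DF = P = 8281/10000 ≈ 0.828100
step 7 [7y] zero: DF = P = 4001/5000 ≈ 0.800200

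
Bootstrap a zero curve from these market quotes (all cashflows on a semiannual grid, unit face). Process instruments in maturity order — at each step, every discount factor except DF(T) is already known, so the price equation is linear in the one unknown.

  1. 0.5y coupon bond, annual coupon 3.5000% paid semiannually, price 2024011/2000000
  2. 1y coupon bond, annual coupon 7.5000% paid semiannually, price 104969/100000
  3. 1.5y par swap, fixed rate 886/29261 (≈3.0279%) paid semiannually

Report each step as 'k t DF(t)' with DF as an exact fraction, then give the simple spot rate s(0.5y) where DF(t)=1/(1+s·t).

1 1/2 4973/5000
2 1 4879/5000
3 3/2 9557/10000
s(0.5y) = (1/(4973/5000) − 1)/(1/2) = 54/4973 ≈ 1.0859%

step 1 [0.5y] bond c/2=7/400: DF=(2024011/2000000 − 7/400·(0))/(1+7/400) = 4973/5000 ≈ 0.994600
step 2 [1y] bond c/2=3/80: DF=(104969/100000 − 3/80·(0.994600))/(1+3/80) = 4879/5000 ≈ 0.975800
step 3 [1.5y] swap r/2=443/29261: DF=(1 − 443/29261·(0.994600+0.975800))/(1+443/29261) = 9557/10000 ≈ 0.955700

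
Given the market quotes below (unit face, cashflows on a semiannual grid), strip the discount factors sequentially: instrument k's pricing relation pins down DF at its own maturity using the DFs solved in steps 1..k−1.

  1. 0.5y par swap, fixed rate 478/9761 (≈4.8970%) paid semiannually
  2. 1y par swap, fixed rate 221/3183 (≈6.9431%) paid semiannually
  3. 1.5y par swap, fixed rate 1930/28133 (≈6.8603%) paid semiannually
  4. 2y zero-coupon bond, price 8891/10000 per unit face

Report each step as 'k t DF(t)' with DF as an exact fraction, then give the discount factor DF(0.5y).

1 1/2 9761/10000
2 1 9337/10000
3 3/2 1807/2000
4 2 8891/10000
DF(0.5y) = 9761/10000 ≈ 0.976100

step 1 [0.5y] swap r/2=239/9761: DF=(1 − 239/9761·(0))/(1+239/9761) = 9761/10000 ≈ 0.976100
step 2 [1y] swap r/2=221/6366: DF=(1 − 221/6366·(0.976100))/(1+221/6366) = 9337/10000 ≈ 0.933700
step 3 [1.5y] swap r/2=965/28133: DF=(1 − 965/28133·(0.976100+0.933700))/(1+965/28133) = 1807/2000 ≈ 0.903500
step 4 [2y] zero: DF = P = 8891/10000 ≈ 0.889100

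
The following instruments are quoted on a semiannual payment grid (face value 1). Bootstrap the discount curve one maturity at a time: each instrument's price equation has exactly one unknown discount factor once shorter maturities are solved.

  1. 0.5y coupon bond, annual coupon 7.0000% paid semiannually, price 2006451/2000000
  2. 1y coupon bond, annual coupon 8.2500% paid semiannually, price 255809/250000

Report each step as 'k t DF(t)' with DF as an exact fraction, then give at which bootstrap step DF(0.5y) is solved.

1 1/2 9693/10000
2 1 9443/10000
DF(0.5y) is solved at step 1

step 1 [0.5y] bond c/2=7/200: DF=(2006451/2000000 − 7/200·(0))/(1+7/200) = 9693/10000 ≈ 0.969300
step 2 [1y] bond c/2=33/800: DF=(255809/250000 − 33/800·(0.969300))/(1+33/800) = 9443/10000 ≈ 0.944300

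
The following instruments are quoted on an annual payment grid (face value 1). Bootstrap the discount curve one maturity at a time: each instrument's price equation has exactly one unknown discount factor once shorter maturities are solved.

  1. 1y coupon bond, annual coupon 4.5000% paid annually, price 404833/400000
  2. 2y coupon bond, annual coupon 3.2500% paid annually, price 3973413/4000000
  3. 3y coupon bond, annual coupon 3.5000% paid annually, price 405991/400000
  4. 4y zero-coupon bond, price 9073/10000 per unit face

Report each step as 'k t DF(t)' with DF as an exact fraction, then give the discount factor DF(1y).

1 1 1937/2000
2 2 2329/2500
3 3 2291/2500
4 4 9073/10000
DF(1y) = 1937/2000 ≈ 0.968500

step 1 [1y] bond c/1=9/200: DF=(404833/400000 − 9/200·(0))/(1+9/200) = 1937/2000 ≈ 0.968500
step 2 [2y] bond c/1=13/400: DF=(3973413/4000000 − 13/400·(0.968500))/(1+13/400) = 2329/2500 ≈ 0.931600
step 3 [3y] bond c/1=7/200: DF=(405991/400000 − 7/200·(0.968500+0.931600))/(1+7/200) = 2291/2500 ≈ 0.916400
step 4 [4y] zero: DF = P = 9073/10000 ≈ 0.907300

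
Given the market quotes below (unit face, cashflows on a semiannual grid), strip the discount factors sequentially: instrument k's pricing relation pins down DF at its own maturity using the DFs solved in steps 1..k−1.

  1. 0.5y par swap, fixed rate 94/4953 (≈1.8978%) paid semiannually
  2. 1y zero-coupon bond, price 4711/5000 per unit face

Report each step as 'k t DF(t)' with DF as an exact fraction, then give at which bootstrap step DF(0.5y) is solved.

1 1/2 4953/5000
2 1 4711/5000
DF(0.5y) is solved at step 1

step 1 [0.5y] swap r/2=47/4953: DF=(1 − 47/4953·(0))/(1+47/4953) = 4953/5000 ≈ 0.990600
step 2 [1y] zero: DF = P = 4711/5000 ≈ 0.942200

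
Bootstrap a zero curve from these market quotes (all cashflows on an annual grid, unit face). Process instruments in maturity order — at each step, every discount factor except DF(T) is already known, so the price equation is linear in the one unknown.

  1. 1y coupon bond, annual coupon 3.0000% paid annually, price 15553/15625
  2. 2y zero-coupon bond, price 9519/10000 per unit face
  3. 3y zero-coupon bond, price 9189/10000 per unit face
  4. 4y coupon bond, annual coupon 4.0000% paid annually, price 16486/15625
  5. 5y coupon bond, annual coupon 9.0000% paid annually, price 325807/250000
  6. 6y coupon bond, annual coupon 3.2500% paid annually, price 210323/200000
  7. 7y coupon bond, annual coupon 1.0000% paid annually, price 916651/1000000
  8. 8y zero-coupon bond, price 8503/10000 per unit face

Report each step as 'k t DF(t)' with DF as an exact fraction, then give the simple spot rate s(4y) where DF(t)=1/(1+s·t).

step 1 [1y] bond c/1=3/100: DF=(15553/15625 − 3/100·(0))/(1+3/100) = 604/625 ≈ 0.966400
step 2 [2y] zero: DF = P = 9519/10000 ≈ 0.951900
step 3 [3y] zero: DF = P = 9189/10000 ≈ 0.918900
step 4 [4y] bond c/1=1/25: DF=(16486/15625 − 1/25·(0.966400+0.951900+0.918900))/(1+1/25) = 4527/5000 ≈ 0.905400
step 5 [5y] bond c/1=9/100: DF=(325807/250000 − 9/100·(0.966400+0.951900+0.918900+0.905400))/(1+9/100) = 4433/5000 ≈ 0.886600
step 6 [6y] bond c/1=13/400: DF=(210323/200000 − 13/400·(0.966400+0.951900+0.918900+0.905400+0.886600))/(1+13/400) = 1091/1250 ≈ 0.872800
step 7 [7y] bond c/1=1/100: DF=(916651/1000000 − 1/100·(0.966400+0.951900+0.918900+0.905400+0.886600+0.872800))/(1+1/100) = 8531/10000 ≈ 0.853100
step 8 [8y] zero: DF = P = 8503/10000 ≈ 0.850300

1 1 604/625
2 2 9519/10000
3 3 9189/10000
4 4 4527/5000
5 5 4433/5000
6 6 1091/1250
7 7 8531/10000
8 8 8503/10000
s(4y) = (1/(4527/5000) − 1)/(4) = 473/18108 ≈ 2.6121%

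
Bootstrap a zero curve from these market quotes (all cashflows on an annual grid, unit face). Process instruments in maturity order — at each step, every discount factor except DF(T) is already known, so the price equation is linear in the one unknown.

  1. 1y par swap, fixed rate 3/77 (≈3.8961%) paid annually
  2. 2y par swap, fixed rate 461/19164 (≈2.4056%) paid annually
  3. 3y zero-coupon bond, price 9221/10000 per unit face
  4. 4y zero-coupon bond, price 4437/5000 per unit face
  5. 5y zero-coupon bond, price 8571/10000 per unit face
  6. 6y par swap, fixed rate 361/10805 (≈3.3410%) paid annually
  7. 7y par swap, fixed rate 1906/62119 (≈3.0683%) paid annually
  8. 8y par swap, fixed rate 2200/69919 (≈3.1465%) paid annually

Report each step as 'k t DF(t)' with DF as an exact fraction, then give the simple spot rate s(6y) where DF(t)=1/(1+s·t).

1 1 77/80
2 2 9539/10000
3 3 9221/10000
4 4 4437/5000
5 5 8571/10000
6 6 1639/2000
7 7 4047/5000
8 8 39/50
s(6y) = (1/(1639/2000) − 1)/(6) = 361/9834 ≈ 3.6709%

step 1 [1y] swap r/1=3/77: DF=(1 − 3/77·(0))/(1+3/77) = 77/80 ≈ 0.962500
step 2 [2y] swap r/1=461/19164: DF=(1 − 461/19164·(0.962500))/(1+461/19164) = 9539/10000 ≈ 0.953900
step 3 [3y] zero: DF = P = 9221/10000 ≈ 0.922100
step 4 [4y] zero: DF = P = 4437/5000 ≈ 0.887400
step 5 [5y] zero: DF = P = 8571/10000 ≈ 0.857100
step 6 [6y] swap r/1=361/10805: DF=(1 − 361/10805·(0.962500+0.953900+0.922100+0.887400+0.857100))/(1+361/10805) = 1639/2000 ≈ 0.819500
step 7 [7y] swap r/1=1906/62119: DF=(1 − 1906/62119·(0.962500+0.953900+0.922100+0.887400+0.857100+0.819500))/(1+1906/62119) = 4047/5000 ≈ 0.809400
step 8 [8y] swap r/1=2200/69919: DF=(1 − 2200/69919·(0.962500+0.953900+0.922100+0.887400+0.857100+0.819500+0.809400))/(1+2200/69919) = 39/50 ≈ 0.780000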